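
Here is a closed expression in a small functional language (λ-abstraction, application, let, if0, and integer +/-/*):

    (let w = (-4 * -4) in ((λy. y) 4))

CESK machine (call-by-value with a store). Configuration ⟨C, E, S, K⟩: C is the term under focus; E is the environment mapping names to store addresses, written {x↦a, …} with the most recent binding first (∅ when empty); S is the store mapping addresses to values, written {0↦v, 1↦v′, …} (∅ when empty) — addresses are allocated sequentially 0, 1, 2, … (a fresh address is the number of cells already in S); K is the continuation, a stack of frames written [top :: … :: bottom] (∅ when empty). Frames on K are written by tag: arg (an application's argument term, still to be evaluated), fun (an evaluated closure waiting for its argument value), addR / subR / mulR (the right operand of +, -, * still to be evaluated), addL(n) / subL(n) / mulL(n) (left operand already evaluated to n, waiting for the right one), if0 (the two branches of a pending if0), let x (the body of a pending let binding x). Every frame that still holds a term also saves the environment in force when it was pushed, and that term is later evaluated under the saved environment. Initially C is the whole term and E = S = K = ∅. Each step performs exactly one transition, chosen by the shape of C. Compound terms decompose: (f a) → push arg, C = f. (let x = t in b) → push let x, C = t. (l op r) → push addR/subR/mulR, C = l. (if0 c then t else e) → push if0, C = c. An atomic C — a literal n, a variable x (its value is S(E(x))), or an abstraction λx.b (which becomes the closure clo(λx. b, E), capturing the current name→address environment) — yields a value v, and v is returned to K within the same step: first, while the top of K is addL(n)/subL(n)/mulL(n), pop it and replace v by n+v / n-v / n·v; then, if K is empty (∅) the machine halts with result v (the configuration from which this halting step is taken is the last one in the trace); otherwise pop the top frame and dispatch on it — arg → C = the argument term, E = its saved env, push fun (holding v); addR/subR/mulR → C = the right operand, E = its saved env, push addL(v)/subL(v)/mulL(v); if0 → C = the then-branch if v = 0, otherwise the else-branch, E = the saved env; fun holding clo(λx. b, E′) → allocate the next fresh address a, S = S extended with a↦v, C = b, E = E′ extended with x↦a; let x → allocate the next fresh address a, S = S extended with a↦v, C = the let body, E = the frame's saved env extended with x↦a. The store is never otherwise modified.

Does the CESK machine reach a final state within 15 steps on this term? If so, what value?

Answer: 4

Derivation:
step 0: <C=(let w = (-4 * -4) in ((λy. y) 4)), E=∅, S=∅, K=∅>
step 1: <C=(-4 * -4), E=∅, S=∅, K=[let w]>
step 2: <C=-4, E=∅, S=∅, K=[mulR :: let w]>
step 3: <C=-4, E=∅, S=∅, K=[mulL(-4) :: let w]>
step 4: <C=((λy. y) 4), E={w↦0}, S={0↦16}, K=∅>
step 5: <C=(λy. y), E={w↦0}, S={0↦16}, K=[arg]>
step 6: <C=4, E={w↦0}, S={0↦16}, K=[fun]>
step 7: <C=y, E={y↦1, w↦0}, S={0↦16, 1↦4}, K=∅>
→ final value 4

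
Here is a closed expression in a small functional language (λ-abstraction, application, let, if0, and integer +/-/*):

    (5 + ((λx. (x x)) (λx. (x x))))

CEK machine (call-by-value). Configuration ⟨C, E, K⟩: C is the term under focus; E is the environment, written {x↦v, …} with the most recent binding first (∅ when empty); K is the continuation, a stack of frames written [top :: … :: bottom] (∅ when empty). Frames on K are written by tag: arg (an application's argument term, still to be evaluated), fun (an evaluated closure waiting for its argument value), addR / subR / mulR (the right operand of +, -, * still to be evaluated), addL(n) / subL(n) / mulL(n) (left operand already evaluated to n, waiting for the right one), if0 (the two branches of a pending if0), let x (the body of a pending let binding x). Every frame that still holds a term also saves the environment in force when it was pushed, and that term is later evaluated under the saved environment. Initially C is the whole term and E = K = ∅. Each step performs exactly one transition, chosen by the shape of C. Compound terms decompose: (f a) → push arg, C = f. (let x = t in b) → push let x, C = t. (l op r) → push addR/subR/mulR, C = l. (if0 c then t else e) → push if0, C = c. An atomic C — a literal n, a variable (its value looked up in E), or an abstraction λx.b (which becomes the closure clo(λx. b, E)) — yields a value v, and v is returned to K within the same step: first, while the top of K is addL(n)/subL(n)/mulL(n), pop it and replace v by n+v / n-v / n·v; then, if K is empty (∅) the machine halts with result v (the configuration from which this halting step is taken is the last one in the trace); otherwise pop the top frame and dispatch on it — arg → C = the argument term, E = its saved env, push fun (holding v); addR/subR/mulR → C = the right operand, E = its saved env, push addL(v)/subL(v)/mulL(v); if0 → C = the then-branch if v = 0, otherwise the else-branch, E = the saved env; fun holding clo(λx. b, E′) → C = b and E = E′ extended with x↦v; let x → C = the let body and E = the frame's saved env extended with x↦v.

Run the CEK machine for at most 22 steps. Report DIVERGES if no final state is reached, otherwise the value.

step 0: ⟨C=(5 + ((λx. (x x)) (λx. (x x)))); E=∅; K=∅⟩
step 1: ⟨C=5; E=∅; K=[addR]⟩
step 2: ⟨C=((λx. (x x)) (λx. (x x))); E=∅; K=[addL(5)]⟩
step 3: ⟨C=(λx. (x x)); E=∅; K=[arg :: addL(5)]⟩
step 4: ⟨C=(λx. (x x)); E=∅; K=[fun :: addL(5)]⟩
step 5: ⟨C=(x x); E={x↦clo(λx. (x x), ∅)}; K=[addL(5)]⟩
step 6: ⟨C=x; E={x↦clo(λx. (x x), ∅)}; K=[arg :: addL(5)]⟩
step 7: ⟨C=x; E={x↦clo(λx. (x x), ∅)}; K=[fun :: addL(5)]⟩
… configuration repeats with period 3 (steps 5–7 recur indefinitely) …

Answer: DIVERGES (no final state within 22 steps)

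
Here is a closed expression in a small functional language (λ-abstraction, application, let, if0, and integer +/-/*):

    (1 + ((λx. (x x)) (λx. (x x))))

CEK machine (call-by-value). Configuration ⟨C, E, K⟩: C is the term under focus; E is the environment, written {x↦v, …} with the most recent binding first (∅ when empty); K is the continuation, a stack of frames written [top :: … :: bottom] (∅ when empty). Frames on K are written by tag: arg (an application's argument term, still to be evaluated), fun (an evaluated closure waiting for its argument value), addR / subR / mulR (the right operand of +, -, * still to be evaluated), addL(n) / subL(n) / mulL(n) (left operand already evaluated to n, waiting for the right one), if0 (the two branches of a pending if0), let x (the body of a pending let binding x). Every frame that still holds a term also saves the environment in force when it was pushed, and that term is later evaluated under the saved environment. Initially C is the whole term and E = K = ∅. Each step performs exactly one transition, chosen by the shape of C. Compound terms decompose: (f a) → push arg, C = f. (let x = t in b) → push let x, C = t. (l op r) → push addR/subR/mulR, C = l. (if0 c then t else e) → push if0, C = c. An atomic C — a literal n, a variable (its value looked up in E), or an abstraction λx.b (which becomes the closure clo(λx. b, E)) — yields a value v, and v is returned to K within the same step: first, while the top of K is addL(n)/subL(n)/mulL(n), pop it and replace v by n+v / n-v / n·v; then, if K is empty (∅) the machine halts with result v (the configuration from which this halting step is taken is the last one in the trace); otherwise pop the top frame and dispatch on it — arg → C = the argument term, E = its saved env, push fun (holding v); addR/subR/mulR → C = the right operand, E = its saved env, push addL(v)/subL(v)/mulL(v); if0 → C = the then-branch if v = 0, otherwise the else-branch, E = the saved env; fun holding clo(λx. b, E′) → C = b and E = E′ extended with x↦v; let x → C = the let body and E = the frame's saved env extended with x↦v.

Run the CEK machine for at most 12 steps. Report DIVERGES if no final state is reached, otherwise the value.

Answer: DIVERGES (no final state within 12 steps)

Derivation:
step 0: <C=(1 + ((λx. (x x)) (λx. (x x)))), E=∅, K=∅>
step 1: <C=1, E=∅, K=[addR]>
step 2: <C=((λx. (x x)) (λx. (x x))), E=∅, K=[addL(1)]>
step 3: <C=(λx. (x x)), E=∅, K=[arg :: addL(1)]>
step 4: <C=(λx. (x x)), E=∅, K=[fun :: addL(1)]>
step 5: <C=(x x), E={x↦clo(λx. (x x), ∅)}, K=[addL(1)]>
step 6: <C=x, E={x↦clo(λx. (x x), ∅)}, K=[arg :: addL(1)]>
step 7: <C=x, E={x↦clo(λx. (x x), ∅)}, K=[fun :: addL(1)]>
… configuration repeats with period 3 (steps 5–7 recur indefinitely) …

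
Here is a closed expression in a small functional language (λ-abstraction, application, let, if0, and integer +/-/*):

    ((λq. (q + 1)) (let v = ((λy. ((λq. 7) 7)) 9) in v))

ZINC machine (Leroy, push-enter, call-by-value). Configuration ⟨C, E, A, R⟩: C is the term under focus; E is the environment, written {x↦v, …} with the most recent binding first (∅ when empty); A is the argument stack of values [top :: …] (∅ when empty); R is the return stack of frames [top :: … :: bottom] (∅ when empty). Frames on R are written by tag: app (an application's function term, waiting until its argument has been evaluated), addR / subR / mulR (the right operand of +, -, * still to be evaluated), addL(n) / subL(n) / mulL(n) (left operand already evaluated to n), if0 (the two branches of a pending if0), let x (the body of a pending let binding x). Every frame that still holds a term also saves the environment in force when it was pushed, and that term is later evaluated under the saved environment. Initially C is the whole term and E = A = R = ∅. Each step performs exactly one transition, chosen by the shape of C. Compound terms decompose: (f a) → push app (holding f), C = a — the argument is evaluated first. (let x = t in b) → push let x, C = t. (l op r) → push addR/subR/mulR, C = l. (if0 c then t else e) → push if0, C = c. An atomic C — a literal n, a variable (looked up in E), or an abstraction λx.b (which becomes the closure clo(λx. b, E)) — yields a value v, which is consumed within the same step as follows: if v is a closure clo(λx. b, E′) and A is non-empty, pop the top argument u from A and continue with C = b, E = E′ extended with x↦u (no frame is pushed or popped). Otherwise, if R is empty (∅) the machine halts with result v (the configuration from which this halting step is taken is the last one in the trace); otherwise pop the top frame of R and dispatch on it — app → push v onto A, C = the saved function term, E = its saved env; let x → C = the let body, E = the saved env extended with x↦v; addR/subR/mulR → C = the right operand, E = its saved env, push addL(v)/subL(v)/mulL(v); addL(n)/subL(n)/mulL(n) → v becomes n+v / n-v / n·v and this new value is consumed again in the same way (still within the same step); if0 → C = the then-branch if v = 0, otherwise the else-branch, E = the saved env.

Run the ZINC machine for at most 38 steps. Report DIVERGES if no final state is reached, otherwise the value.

Answer: 8

Derivation:
t=0: ⟨C=((λq. (q + 1)) (let v = ((λy. ((λq. 7) 7)) 9) in v)); E=∅; A=∅; R=∅⟩
t=1: ⟨C=(let v = ((λy. ((λq. 7) 7)) 9) in v); E=∅; A=∅; R=[app]⟩
t=2: ⟨C=((λy. ((λq. 7) 7)) 9); E=∅; A=∅; R=[let v :: app]⟩
t=3: ⟨C=9; E=∅; A=∅; R=[app :: let v :: app]⟩
t=4: ⟨C=(λy. ((λq. 7) 7)); E=∅; A=[9]; R=[let v :: app]⟩
t=5: ⟨C=((λq. 7) 7); E={y↦9}; A=∅; R=[let v :: app]⟩
t=6: ⟨C=7; E={y↦9}; A=∅; R=[app :: let v :: app]⟩
t=7: ⟨C=(λq. 7); E={y↦9}; A=[7]; R=[let v :: app]⟩
t=8: ⟨C=7; E={q↦7, y↦9}; A=∅; R=[let v :: app]⟩
t=9: ⟨C=v; E={v↦7}; A=∅; R=[app]⟩
t=10: ⟨C=(λq. (q + 1)); E=∅; A=[7]; R=∅⟩
t=11: ⟨C=(q + 1); E={q↦7}; A=∅; R=∅⟩
t=12: ⟨C=q; E={q↦7}; A=∅; R=[addR]⟩
t=13: ⟨C=1; E={q↦7}; A=∅; R=[addL(7)]⟩
→ final value 8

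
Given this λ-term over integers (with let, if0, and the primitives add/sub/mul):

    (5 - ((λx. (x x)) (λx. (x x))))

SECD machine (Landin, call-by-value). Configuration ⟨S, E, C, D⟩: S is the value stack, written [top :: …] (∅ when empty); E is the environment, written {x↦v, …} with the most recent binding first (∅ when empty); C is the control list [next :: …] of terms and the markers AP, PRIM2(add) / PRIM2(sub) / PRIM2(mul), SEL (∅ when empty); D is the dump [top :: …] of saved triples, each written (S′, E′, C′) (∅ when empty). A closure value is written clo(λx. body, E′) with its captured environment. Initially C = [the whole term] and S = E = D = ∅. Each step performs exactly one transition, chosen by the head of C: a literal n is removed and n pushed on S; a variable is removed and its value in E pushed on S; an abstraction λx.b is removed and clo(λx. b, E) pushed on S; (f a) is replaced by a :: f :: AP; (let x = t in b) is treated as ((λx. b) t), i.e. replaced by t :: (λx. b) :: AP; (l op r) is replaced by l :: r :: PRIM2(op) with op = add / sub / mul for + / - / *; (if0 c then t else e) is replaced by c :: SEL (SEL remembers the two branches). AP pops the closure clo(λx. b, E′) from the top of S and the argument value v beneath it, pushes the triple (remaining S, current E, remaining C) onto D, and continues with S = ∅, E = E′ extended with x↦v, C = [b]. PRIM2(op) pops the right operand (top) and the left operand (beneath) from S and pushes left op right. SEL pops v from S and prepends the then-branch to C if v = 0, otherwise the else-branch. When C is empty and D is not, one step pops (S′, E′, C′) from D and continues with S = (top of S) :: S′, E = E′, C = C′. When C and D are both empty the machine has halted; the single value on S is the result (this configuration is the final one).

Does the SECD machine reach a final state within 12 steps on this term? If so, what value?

step 0: <S=∅, E=∅, C=[(5 - ((λx. (x x)) (λx. (x x))))], D=∅>
step 1: <S=∅, E=∅, C=[5 :: ((λx. (x x)) (λx. (x x))) :: PRIM2(sub)], D=∅>
step 2: <S=[5], E=∅, C=[((λx. (x x)) (λx. (x x))) :: PRIM2(sub)], D=∅>
step 3: <S=[5], E=∅, C=[(λx. (x x)) :: (λx. (x x)) :: AP :: PRIM2(sub)], D=∅>
step 4: <S=[clo(λx. (x x), ∅) :: 5], E=∅, C=[(λx. (x x)) :: AP :: PRIM2(sub)], D=∅>
step 5: <S=[clo(λx. (x x), ∅) :: clo(λx. (x x), ∅) :: 5], E=∅, C=[AP :: PRIM2(sub)], D=∅>
step 6: <S=∅, E={x↦clo(λx. (x x), ∅)}, C=[(x x)], D=[([5], ∅, [PRIM2(sub)])]>
step 7: <S=∅, E={x↦clo(λx. (x x), ∅)}, C=[x :: x :: AP], D=[([5], ∅, [PRIM2(sub)])]>
step 8: <S=[clo(λx. (x x), ∅)], E={x↦clo(λx. (x x), ∅)}, C=[x :: AP], D=[([5], ∅, [PRIM2(sub)])]>
step 9: <S=[clo(λx. (x x), ∅) :: clo(λx. (x x), ∅)], E={x↦clo(λx. (x x), ∅)}, C=[AP], D=[([5], ∅, [PRIM2(sub)])]>
step 10: <S=∅, E={x↦clo(λx. (x x), ∅)}, C=[(x x)], D=[(∅, {x↦clo(λx. (x x), ∅)}, ∅) :: ([5], ∅, [PRIM2(sub)])]>
step 11: <S=∅, E={x↦clo(λx. (x x), ∅)}, C=[x :: x :: AP], D=[(∅, {x↦clo(λx. (x x), ∅)}, ∅) :: ([5], ∅, [PRIM2(sub)])]>
step 12: <S=[clo(λx. (x x), ∅)], E={x↦clo(λx. (x x), ∅)}, C=[x :: AP], D=[(∅, {x↦clo(λx. (x x), ∅)}, ∅) :: ([5], ∅, [PRIM2(sub)])]>
→ 12 transitions taken and the configuration is still not final: no result within 12 steps

Answer: DIVERGES (no final state within 12 steps)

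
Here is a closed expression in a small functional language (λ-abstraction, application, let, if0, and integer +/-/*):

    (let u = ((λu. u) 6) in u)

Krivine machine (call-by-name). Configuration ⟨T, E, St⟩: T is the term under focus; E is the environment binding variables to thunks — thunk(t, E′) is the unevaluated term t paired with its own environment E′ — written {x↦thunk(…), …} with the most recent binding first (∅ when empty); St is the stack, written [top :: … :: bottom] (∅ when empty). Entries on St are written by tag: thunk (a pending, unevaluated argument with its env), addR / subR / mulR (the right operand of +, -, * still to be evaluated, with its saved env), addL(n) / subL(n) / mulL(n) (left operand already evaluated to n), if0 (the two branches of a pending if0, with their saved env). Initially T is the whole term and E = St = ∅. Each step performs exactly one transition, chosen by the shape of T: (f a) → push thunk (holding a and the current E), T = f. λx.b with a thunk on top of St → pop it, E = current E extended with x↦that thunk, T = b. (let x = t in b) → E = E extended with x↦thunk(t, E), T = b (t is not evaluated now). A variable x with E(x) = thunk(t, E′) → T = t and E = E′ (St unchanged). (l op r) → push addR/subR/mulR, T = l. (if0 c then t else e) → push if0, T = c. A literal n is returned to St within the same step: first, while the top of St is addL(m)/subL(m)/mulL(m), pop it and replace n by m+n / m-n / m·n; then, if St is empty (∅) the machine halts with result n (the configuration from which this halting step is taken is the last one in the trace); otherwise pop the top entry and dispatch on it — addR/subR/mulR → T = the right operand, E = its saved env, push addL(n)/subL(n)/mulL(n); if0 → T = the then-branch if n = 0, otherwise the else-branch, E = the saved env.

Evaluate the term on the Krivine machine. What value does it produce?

Answer: 6

Derivation:
t=0: ⟨T=(let u = ((λu. u) 6) in u); E=∅; St=∅⟩
t=1: ⟨T=u; E={u↦thunk(((λu. u) 6), ∅)}; St=∅⟩
t=2: ⟨T=((λu. u) 6); E=∅; St=∅⟩
t=3: ⟨T=(λu. u); E=∅; St=[thunk]⟩
t=4: ⟨T=u; E={u↦thunk(6, ∅)}; St=∅⟩
t=5: ⟨T=6; E=∅; St=∅⟩
→ final value 6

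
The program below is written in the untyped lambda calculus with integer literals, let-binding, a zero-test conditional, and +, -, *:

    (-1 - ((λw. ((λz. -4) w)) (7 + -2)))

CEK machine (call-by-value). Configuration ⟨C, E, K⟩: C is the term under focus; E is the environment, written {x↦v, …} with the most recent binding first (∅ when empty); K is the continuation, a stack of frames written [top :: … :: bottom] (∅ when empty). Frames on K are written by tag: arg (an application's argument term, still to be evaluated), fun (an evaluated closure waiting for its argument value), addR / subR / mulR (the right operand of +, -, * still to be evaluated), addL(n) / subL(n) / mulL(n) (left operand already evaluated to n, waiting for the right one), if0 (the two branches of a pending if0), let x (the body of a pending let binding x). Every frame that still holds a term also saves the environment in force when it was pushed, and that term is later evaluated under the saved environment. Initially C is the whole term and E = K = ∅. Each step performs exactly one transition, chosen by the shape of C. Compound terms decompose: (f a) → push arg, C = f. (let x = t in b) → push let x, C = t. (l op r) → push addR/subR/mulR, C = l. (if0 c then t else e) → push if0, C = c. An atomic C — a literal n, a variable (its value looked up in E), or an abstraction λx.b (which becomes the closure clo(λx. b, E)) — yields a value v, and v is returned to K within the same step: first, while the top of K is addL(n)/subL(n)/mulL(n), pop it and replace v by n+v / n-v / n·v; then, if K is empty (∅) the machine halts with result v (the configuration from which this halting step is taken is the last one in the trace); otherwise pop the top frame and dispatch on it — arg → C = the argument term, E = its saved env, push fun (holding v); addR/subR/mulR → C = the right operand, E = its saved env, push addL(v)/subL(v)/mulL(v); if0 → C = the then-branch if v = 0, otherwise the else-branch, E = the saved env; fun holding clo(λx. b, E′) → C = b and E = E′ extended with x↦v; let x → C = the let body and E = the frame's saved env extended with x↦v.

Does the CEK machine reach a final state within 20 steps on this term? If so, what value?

Answer: 3

Execution trace:
t=0: [C=(-1 - ((λw. ((λz. -4) w)) (7 + -2))) | E=∅ | K=∅]
t=1: [C=-1 | E=∅ | K=[subR]]
t=2: [C=((λw. ((λz. -4) w)) (7 + -2)) | E=∅ | K=[subL(-1)]]
t=3: [C=(λw. ((λz. -4) w)) | E=∅ | K=[arg :: subL(-1)]]
t=4: [C=(7 + -2) | E=∅ | K=[fun :: subL(-1)]]
t=5: [C=7 | E=∅ | K=[addR :: fun :: subL(-1)]]
t=6: [C=-2 | E=∅ | K=[addL(7) :: fun :: subL(-1)]]
t=7: [C=((λz. -4) w) | E={w↦5} | K=[subL(-1)]]
t=8: [C=(λz. -4) | E={w↦5} | K=[arg :: subL(-1)]]
t=9: [C=w | E={w↦5} | K=[fun :: subL(-1)]]
t=10: [C=-4 | E={z↦5, w↦5} | K=[subL(-1)]]
→ final value 3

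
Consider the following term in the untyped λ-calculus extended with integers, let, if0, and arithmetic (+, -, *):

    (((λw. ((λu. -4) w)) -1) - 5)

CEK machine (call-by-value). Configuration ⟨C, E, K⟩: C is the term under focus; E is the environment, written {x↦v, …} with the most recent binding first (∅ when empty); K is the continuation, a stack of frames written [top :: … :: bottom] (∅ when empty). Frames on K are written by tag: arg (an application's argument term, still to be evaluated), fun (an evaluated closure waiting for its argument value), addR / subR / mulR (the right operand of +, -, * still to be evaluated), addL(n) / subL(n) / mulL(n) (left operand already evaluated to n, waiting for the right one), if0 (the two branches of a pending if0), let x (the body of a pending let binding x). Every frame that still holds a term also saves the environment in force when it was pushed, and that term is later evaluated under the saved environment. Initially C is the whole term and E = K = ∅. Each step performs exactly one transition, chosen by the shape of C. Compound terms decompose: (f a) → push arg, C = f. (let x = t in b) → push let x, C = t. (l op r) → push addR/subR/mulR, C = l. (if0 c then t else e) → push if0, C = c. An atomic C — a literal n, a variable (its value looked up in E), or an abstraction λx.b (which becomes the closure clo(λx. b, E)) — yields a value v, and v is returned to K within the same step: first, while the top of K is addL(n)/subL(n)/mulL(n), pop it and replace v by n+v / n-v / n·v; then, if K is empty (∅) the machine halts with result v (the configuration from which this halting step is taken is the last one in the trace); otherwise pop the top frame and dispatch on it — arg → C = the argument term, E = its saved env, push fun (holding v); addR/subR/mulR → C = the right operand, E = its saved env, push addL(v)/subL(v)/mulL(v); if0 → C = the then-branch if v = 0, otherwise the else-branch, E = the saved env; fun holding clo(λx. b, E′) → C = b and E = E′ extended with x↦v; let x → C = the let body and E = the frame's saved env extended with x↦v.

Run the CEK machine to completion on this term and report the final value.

[0] ⟨C=(((λw. ((λu. -4) w)) -1) - 5); E=∅; K=∅⟩
[1] ⟨C=((λw. ((λu. -4) w)) -1); E=∅; K=[subR]⟩
[2] ⟨C=(λw. ((λu. -4) w)); E=∅; K=[arg :: subR]⟩
[3] ⟨C=-1; E=∅; K=[fun :: subR]⟩
[4] ⟨C=((λu. -4) w); E={w↦-1}; K=[subR]⟩
[5] ⟨C=(λu. -4); E={w↦-1}; K=[arg :: subR]⟩
[6] ⟨C=w; E={w↦-1}; K=[fun :: subR]⟩
[7] ⟨C=-4; E={u↦-1, w↦-1}; K=[subR]⟩
[8] ⟨C=5; E=∅; K=[subL(-4)]⟩
→ final value -9

Answer: -9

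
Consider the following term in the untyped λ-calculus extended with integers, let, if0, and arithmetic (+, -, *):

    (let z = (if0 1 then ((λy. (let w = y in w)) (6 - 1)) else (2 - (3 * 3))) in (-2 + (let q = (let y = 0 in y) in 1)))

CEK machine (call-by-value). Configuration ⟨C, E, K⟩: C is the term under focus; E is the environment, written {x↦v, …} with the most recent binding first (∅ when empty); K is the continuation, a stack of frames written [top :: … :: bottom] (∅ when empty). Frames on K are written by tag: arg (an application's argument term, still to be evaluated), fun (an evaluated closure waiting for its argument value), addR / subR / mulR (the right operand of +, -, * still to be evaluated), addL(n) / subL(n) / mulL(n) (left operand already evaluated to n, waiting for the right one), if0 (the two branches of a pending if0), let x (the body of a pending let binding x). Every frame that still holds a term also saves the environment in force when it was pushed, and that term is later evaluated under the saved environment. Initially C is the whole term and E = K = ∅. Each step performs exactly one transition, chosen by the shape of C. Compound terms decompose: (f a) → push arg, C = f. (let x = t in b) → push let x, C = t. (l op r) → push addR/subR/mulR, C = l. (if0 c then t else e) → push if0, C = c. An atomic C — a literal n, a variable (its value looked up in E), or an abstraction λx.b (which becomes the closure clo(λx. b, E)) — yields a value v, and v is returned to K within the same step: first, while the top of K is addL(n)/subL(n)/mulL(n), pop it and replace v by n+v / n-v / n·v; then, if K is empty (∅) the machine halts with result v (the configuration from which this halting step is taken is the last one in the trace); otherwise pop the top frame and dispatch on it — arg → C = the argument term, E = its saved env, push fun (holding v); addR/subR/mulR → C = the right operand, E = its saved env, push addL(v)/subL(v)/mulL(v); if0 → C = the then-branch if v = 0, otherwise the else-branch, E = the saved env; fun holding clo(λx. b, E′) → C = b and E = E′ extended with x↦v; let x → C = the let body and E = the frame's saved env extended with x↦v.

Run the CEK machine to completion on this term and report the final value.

Answer: -1

Derivation:
t=0: [C=(let z = (if0 1 then ((λy. (let w = y in w)) (6 - 1)) else (2 - (3 * 3))) in (-2 + (let q = (let y = 0 in y) in 1))) | E=∅ | K=∅]
t=1: [C=(if0 1 then ((λy. (let w = y in w)) (6 - 1)) else (2 - (3 * 3))) | E=∅ | K=[let z]]
t=2: [C=1 | E=∅ | K=[if0 :: let z]]
t=3: [C=(2 - (3 * 3)) | E=∅ | K=[let z]]
t=4: [C=2 | E=∅ | K=[subR :: let z]]
t=5: [C=(3 * 3) | E=∅ | K=[subL(2) :: let z]]
t=6: [C=3 | E=∅ | K=[mulR :: subL(2) :: let z]]
t=7: [C=3 | E=∅ | K=[mulL(3) :: subL(2) :: let z]]
t=8: [C=(-2 + (let q = (let y = 0 in y) in 1)) | E={z↦-7} | K=∅]
t=9: [C=-2 | E={z↦-7} | K=[addR]]
t=10: [C=(let q = (let y = 0 in y) in 1) | E={z↦-7} | K=[addL(-2)]]
t=11: [C=(let y = 0 in y) | E={z↦-7} | K=[let q :: addL(-2)]]
t=12: [C=0 | E={z↦-7} | K=[let y :: let q :: addL(-2)]]
t=13: [C=y | E={y↦0, z↦-7} | K=[let q :: addL(-2)]]
t=14: [C=1 | E={q↦0, z↦-7} | K=[addL(-2)]]
→ final value -1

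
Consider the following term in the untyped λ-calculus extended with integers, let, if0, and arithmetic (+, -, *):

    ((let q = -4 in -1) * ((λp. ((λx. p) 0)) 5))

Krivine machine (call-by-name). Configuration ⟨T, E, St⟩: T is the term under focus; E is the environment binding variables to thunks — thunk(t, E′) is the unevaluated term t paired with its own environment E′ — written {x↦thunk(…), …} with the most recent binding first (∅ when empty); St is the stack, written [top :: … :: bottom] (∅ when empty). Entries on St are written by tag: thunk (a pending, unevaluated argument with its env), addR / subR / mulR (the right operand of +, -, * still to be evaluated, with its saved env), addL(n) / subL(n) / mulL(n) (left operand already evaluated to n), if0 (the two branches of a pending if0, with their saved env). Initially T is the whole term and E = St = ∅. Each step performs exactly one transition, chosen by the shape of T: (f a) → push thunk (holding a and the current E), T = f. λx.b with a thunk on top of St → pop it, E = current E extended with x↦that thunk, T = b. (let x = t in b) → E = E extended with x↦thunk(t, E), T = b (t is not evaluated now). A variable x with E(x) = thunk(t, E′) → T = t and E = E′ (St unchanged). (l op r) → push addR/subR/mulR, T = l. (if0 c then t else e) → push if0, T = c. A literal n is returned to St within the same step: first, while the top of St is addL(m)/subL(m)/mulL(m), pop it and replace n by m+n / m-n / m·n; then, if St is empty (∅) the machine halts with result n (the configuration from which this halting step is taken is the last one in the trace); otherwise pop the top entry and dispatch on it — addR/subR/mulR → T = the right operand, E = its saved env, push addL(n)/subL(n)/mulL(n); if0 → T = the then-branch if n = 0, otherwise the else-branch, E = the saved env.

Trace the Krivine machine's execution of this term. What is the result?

Answer: -5

Machine steps:
0. [T=((let q = -4 in -1) * ((λp. ((λx. p) 0)) 5)) | E=∅ | St=∅]
1. [T=(let q = -4 in -1) | E=∅ | St=[mulR]]
2. [T=-1 | E={q↦thunk(-4, ∅)} | St=[mulR]]
3. [T=((λp. ((λx. p) 0)) 5) | E=∅ | St=[mulL(-1)]]
4. [T=(λp. ((λx. p) 0)) | E=∅ | St=[thunk :: mulL(-1)]]
5. [T=((λx. p) 0) | E={p↦thunk(5, ∅)} | St=[mulL(-1)]]
6. [T=(λx. p) | E={p↦thunk(5, ∅)} | St=[thunk :: mulL(-1)]]
7. [T=p | E={x↦thunk(0, {p↦thunk(5, ∅)}), p↦thunk(5, ∅)} | St=[mulL(-1)]]
8. [T=5 | E=∅ | St=[mulL(-1)]]
→ final value -5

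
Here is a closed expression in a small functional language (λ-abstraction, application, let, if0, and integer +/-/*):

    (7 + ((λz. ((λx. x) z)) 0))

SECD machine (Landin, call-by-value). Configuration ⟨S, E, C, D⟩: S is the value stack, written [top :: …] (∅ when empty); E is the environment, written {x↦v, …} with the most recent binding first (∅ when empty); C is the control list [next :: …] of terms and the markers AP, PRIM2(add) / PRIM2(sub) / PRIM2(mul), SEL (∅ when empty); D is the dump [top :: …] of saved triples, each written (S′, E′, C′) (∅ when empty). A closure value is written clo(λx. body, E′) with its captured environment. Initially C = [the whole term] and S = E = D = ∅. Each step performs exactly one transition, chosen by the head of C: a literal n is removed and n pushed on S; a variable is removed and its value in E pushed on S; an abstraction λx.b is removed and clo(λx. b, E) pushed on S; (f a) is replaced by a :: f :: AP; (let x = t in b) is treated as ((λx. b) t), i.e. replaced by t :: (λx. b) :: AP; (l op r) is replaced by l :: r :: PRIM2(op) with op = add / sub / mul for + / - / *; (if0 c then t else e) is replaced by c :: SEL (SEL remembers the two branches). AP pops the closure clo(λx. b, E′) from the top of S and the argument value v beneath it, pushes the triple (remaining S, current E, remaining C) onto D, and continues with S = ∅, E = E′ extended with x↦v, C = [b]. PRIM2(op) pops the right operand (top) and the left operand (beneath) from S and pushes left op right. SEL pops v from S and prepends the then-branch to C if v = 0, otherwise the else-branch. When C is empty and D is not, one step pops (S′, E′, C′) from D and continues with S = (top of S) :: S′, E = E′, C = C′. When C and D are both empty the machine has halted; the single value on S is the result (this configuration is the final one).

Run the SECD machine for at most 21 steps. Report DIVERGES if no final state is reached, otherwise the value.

Answer: 7

Machine steps:
step 0: ⟨S=∅; E=∅; C=[(7 + ((λz. ((λx. x) z)) 0))]; D=∅⟩
step 1: ⟨S=∅; E=∅; C=[7 :: ((λz. ((λx. x) z)) 0) :: PRIM2(add)]; D=∅⟩
step 2: ⟨S=[7]; E=∅; C=[((λz. ((λx. x) z)) 0) :: PRIM2(add)]; D=∅⟩
step 3: ⟨S=[7]; E=∅; C=[0 :: (λz. ((λx. x) z)) :: AP :: PRIM2(add)]; D=∅⟩
step 4: ⟨S=[0 :: 7]; E=∅; C=[(λz. ((λx. x) z)) :: AP :: PRIM2(add)]; D=∅⟩
step 5: ⟨S=[clo(λz. ((λx. x) z), ∅) :: 0 :: 7]; E=∅; C=[AP :: PRIM2(add)]; D=∅⟩
step 6: ⟨S=∅; E={z↦0}; C=[((λx. x) z)]; D=[([7], ∅, [PRIM2(add)])]⟩
step 7: ⟨S=∅; E={z↦0}; C=[z :: (λx. x) :: AP]; D=[([7], ∅, [PRIM2(add)])]⟩
step 8: ⟨S=[0]; E={z↦0}; C=[(λx. x) :: AP]; D=[([7], ∅, [PRIM2(add)])]⟩
step 9: ⟨S=[clo(λx. x, {z↦0}) :: 0]; E={z↦0}; C=[AP]; D=[([7], ∅, [PRIM2(add)])]⟩
step 10: ⟨S=∅; E={x↦0, z↦0}; C=[x]; D=[(∅, {z↦0}, ∅) :: ([7], ∅, [PRIM2(add)])]⟩
step 11: ⟨S=[0]; E={x↦0, z↦0}; C=∅; D=[(∅, {z↦0}, ∅) :: ([7], ∅, [PRIM2(add)])]⟩
step 12: ⟨S=[0]; E={z↦0}; C=∅; D=[([7], ∅, [PRIM2(add)])]⟩
step 13: ⟨S=[0 :: 7]; E=∅; C=[PRIM2(add)]; D=∅⟩
step 14: ⟨S=[7]; E=∅; C=∅; D=∅⟩
→ final value 7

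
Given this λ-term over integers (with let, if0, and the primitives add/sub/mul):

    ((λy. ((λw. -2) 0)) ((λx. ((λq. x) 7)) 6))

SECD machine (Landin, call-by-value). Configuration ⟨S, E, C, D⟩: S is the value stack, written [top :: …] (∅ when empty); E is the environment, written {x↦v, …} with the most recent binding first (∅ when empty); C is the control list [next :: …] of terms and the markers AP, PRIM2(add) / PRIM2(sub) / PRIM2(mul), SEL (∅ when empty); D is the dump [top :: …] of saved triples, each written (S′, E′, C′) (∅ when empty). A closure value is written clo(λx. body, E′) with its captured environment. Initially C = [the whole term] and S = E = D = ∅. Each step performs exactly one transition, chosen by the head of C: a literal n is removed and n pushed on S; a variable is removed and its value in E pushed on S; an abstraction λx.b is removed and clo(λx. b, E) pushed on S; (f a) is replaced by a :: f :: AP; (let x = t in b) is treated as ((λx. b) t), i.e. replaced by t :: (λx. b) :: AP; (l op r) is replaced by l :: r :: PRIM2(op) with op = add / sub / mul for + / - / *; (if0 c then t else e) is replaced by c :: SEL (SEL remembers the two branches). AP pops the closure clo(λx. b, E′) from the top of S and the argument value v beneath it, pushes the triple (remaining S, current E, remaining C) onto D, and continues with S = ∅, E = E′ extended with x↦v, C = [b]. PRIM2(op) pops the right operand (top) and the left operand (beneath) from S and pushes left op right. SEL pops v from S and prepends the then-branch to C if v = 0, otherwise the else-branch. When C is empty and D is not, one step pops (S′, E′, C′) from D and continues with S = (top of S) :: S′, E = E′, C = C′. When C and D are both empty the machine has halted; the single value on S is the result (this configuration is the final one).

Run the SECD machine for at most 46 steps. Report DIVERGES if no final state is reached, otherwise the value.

[0] <S=∅, E=∅, C=[((λy. ((λw. -2) 0)) ((λx. ((λq. x) 7)) 6))], D=∅>
[1] <S=∅, E=∅, C=[((λx. ((λq. x) 7)) 6) :: (λy. ((λw. -2) 0)) :: AP], D=∅>
[2] <S=∅, E=∅, C=[6 :: (λx. ((λq. x) 7)) :: AP :: (λy. ((λw. -2) 0)) :: AP], D=∅>
[3] <S=[6], E=∅, C=[(λx. ((λq. x) 7)) :: AP :: (λy. ((λw. -2) 0)) :: AP], D=∅>
[4] <S=[clo(λx. ((λq. x) 7), ∅) :: 6], E=∅, C=[AP :: (λy. ((λw. -2) 0)) :: AP], D=∅>
[5] <S=∅, E={x↦6}, C=[((λq. x) 7)], D=[(∅, ∅, [(λy. ((λw. -2) 0)) :: AP])]>
[6] <S=∅, E={x↦6}, C=[7 :: (λq. x) :: AP], D=[(∅, ∅, [(λy. ((λw. -2) 0)) :: AP])]>
[7] <S=[7], E={x↦6}, C=[(λq. x) :: AP], D=[(∅, ∅, [(λy. ((λw. -2) 0)) :: AP])]>
[8] <S=[clo(λq. x, {x↦6}) :: 7], E={x↦6}, C=[AP], D=[(∅, ∅, [(λy. ((λw. -2) 0)) :: AP])]>
[9] <S=∅, E={q↦7, x↦6}, C=[x], D=[(∅, {x↦6}, ∅) :: (∅, ∅, [(λy. ((λw. -2) 0)) :: AP])]>
[10] <S=[6], E={q↦7, x↦6}, C=∅, D=[(∅, {x↦6}, ∅) :: (∅, ∅, [(λy. ((λw. -2) 0)) :: AP])]>
[11] <S=[6], E={x↦6}, C=∅, D=[(∅, ∅, [(λy. ((λw. -2) 0)) :: AP])]>
[12] <S=[6], E=∅, C=[(λy. ((λw. -2) 0)) :: AP], D=∅>
[13] <S=[clo(λy. ((λw. -2) 0), ∅) :: 6], E=∅, C=[AP], D=∅>
[14] <S=∅, E={y↦6}, C=[((λw. -2) 0)], D=[(∅, ∅, ∅)]>
[15] <S=∅, E={y↦6}, C=[0 :: (λw. -2) :: AP], D=[(∅, ∅, ∅)]>
[16] <S=[0], E={y↦6}, C=[(λw. -2) :: AP], D=[(∅, ∅, ∅)]>
[17] <S=[clo(λw. -2, {y↦6}) :: 0], E={y↦6}, C=[AP], D=[(∅, ∅, ∅)]>
[18] <S=∅, E={w↦0, y↦6}, C=[-2], D=[(∅, {y↦6}, ∅) :: (∅, ∅, ∅)]>
[19] <S=[-2], E={w↦0, y↦6}, C=∅, D=[(∅, {y↦6}, ∅) :: (∅, ∅, ∅)]>
[20] <S=[-2], E={y↦6}, C=∅, D=[(∅, ∅, ∅)]>
[21] <S=[-2], E=∅, C=∅, D=∅>
→ final value -2

Answer: -2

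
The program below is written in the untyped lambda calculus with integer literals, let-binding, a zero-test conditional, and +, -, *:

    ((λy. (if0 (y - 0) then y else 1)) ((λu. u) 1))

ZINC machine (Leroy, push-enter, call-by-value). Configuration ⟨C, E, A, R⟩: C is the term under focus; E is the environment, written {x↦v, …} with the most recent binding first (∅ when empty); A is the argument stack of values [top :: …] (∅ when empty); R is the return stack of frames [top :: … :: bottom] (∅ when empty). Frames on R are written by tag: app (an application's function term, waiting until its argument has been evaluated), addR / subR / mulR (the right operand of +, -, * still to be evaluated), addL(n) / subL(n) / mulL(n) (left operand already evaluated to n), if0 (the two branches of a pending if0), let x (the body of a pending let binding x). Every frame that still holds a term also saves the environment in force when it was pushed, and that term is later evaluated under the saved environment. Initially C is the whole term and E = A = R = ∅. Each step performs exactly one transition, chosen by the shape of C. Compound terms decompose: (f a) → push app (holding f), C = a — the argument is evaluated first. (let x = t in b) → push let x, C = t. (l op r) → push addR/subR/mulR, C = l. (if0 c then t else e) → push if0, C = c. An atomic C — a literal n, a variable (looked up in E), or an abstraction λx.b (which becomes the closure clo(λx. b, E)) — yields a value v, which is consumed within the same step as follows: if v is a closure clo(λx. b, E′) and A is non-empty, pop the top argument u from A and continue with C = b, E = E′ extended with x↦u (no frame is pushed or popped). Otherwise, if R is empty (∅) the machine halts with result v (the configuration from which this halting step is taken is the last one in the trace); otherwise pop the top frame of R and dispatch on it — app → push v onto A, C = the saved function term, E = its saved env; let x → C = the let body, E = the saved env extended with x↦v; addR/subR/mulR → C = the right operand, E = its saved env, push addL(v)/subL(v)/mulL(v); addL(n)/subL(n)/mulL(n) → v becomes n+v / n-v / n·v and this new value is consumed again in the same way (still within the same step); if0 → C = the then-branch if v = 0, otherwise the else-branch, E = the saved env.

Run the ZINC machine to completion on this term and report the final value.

t=0: [C=((λy. (if0 (y - 0) then y else 1)) ((λu. u) 1)) | E=∅ | A=∅ | R=∅]
t=1: [C=((λu. u) 1) | E=∅ | A=∅ | R=[app]]
t=2: [C=1 | E=∅ | A=∅ | R=[app :: app]]
t=3: [C=(λu. u) | E=∅ | A=[1] | R=[app]]
t=4: [C=u | E={u↦1} | A=∅ | R=[app]]
t=5: [C=(λy. (if0 (y - 0) then y else 1)) | E=∅ | A=[1] | R=∅]
t=6: [C=(if0 (y - 0) then y else 1) | E={y↦1} | A=∅ | R=∅]
t=7: [C=(y - 0) | E={y↦1} | A=∅ | R=[if0]]
t=8: [C=y | E={y↦1} | A=∅ | R=[subR :: if0]]
t=9: [C=0 | E={y↦1} | A=∅ | R=[subL(1) :: if0]]
t=10: [C=1 | E={y↦1} | A=∅ | R=∅]
→ final value 1

Answer: 1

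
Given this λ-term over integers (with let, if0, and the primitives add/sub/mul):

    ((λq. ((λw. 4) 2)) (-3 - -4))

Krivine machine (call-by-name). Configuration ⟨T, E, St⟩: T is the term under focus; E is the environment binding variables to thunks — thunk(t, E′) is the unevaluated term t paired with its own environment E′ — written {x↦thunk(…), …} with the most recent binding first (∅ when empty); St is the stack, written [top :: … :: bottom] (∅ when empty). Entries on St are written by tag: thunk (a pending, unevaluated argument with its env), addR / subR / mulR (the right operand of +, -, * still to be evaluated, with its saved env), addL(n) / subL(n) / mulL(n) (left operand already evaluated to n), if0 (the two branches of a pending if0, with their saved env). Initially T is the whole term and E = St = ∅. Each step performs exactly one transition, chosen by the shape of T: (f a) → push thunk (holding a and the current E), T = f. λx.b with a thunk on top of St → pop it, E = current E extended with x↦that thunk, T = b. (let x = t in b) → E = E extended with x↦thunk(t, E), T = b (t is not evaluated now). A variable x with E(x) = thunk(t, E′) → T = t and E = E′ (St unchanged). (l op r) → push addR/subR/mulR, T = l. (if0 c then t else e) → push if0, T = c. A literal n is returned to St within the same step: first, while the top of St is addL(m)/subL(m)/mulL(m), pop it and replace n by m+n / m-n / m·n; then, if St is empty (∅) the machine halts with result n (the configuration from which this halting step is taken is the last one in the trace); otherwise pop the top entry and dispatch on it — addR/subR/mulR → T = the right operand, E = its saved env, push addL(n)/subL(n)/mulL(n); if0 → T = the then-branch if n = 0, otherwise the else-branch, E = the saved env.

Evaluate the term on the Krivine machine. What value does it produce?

t=0: [T=((λq. ((λw. 4) 2)) (-3 - -4)) | E=∅ | St=∅]
t=1: [T=(λq. ((λw. 4) 2)) | E=∅ | St=[thunk]]
t=2: [T=((λw. 4) 2) | E={q↦thunk((-3 - -4), ∅)} | St=∅]
t=3: [T=(λw. 4) | E={q↦thunk((-3 - -4), ∅)} | St=[thunk]]
t=4: [T=4 | E={w↦thunk(2, {q↦thunk((-3 - -4), ∅)}), q↦thunk((-3 - -4), ∅)} | St=∅]
→ final value 4

Answer: 4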